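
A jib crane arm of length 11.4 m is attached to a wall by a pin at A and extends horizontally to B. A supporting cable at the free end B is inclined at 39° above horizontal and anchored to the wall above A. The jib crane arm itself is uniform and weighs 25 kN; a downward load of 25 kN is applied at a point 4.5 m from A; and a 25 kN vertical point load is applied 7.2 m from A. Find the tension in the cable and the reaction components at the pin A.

T = 60.63 kN, A_x = 47.12 kN, A_y = 36.84 kN

ΣM about A: T·sin39°·11.4 − 25·5.7 − 25·4.5 − 25·7.2 = 0 → T = 435/(11.4·0.62932) = 60.6335 ≈ 60.63 kN.
ΣF_x = 0: A_x − T·cos39° = 0 → A_x = 60.6335 × 0.777146 = 47.12 kN.
ΣF_y = 0: A_y + T·sin39° − 25 − 25 − 25 = 0 → A_y = 75 − 60.6335 × 0.62932 = 36.84 kN.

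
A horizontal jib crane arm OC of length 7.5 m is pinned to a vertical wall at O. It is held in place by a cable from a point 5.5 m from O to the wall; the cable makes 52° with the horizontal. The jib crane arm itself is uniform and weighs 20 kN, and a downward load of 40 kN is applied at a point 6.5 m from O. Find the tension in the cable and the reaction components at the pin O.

T = 77.29 kN, O_x = 47.59 kN, O_y = -0.9091 kN

ΣM about O: T·sin52°·5.5 − 20·3.75 − 40·6.5 = 0 → T = 335/(5.5·0.788011) = 77.2947 ≈ 77.29 kN.
ΣF_x = 0: O_x − T·cos52° = 0 → O_x = 77.2947 × 0.615661 = 47.59 kN.
ΣF_y = 0: O_y + T·sin52° − 20 − 40 = 0 → O_y = 60 − 77.2947 × 0.788011 = -0.9091 kN.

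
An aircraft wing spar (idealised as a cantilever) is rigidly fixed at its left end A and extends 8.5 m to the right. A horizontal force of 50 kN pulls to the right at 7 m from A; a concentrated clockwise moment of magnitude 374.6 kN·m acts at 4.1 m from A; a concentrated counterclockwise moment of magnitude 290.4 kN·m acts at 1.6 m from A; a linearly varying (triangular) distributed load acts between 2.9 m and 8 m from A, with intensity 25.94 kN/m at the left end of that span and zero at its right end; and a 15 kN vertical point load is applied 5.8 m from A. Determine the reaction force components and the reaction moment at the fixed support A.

A_x = -50.00 kN, A_y = 81.15 kN, M_A = 475.5 kN·m

Resultant of the triangular load: ½ × 25.94 × 5.1 = 66.147 kN, acting at 4.6 m from A (one-third of the span from the peak).
ΣF_x = 0: A_x + 50 = 0 → A_x = -50.00 kN.
ΣF_y = 0: A_y − ½·25.94·5.1 − 15 = 0 → A_y = 81.15 kN.
ΣM about A: M_A − 374.6 + 290.4 − (½·25.94·5.1)·4.6 − 15·5.8 = 0 → M_A = 475.5 kN·m.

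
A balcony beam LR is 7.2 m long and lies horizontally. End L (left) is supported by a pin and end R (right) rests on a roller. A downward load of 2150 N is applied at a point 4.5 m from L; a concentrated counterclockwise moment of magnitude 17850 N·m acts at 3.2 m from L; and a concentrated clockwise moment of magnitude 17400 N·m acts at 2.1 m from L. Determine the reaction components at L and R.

L_x = 0, L_y = 868.8 N, R_y = 1281 N

Taking moments about L: R_y·7.2 − 2150·4.5 + 17850 − 17400 = 0 → R_y = 9225/7.2 = 1281.25 ≈ 1281 N.
ΣF_y = 0: L_y + 1281.25 − 2150 = 0 → L_y = 868.8 N.
ΣF_x = 0: no horizontal applied forces, so L_x = 0.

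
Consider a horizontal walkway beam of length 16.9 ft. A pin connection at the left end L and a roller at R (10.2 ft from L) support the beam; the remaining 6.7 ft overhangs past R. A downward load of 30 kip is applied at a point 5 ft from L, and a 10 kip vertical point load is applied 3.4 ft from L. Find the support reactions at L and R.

Moments about L: R_y·10.2 − 30·5 − 10·3.4 = 0 → R_y = 184/10.2 = 18.0392 ≈ 18.04 kip.
ΣF_y = 0: L_y + 18.0392 − 30 − 10 = 0 → L_y = 21.96 kip.
ΣF_x = 0: no horizontal applied forces, so L_x = 0.

L_x = 0, L_y = 21.96 kip, R_y = 18.04 kip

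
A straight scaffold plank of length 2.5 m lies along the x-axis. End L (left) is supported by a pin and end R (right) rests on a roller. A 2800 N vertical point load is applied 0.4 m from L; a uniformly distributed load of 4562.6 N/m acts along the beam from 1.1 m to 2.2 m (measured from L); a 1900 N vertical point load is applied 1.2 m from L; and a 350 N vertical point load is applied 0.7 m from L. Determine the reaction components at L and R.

Resultant of the distributed load: 4562.6 × 1.1 = 5018.86 N at 1.65 m from L.
Moments about L: R_y·2.5 − 2800·0.4 − (4562.6·1.1)·1.65 − 1900·1.2 − 350·0.7 = 0 → R_y = 11926.119/2.5 = 4770.45 ≈ 4770 N.
ΣF_y = 0: L_y + 4770.45 − 2800 − 4562.6·1.1 − 1900 − 350 = 0 → L_y = 5298 N.
ΣF_x = 0: no horizontal applied forces, so L_x = 0.

L_x = 0, L_y = 5298 N, R_y = 4770 N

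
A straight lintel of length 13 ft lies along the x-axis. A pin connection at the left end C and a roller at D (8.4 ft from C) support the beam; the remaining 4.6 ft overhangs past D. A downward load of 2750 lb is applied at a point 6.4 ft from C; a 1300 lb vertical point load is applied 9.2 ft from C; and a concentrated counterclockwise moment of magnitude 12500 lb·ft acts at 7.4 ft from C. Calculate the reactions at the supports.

Moments about C: D_y·8.4 − 2750·6.4 − 1300·9.2 + 12500 = 0 → D_y = 17060/8.4 = 2030.95 ≈ 2031 lb.
ΣF_y = 0: C_y + 2030.95 − 2750 − 1300 = 0 → C_y = 2019 lb.
ΣF_x = 0: no horizontal applied forces, so C_x = 0.

C_x = 0, C_y = 2019 lb, D_y = 2031 lb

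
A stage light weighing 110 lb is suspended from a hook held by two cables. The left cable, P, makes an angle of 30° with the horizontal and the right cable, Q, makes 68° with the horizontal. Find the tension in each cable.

ΣF_x = 0: −T_P·cos30° + T_Q·cos68° = 0 → T_Q = 2.31183·T_P.
ΣF_y = 0: T_P·sin30° + T_Q·sin68° = 110.
Substitute: T_P·(0.5 + 2.31183·0.927184) = 110 → T_P = 41.6116 ≈ 41.61 lb.
Then T_Q = 2.31183 × 41.6116 = 96.20 lb.

T_P = 41.61 lb, T_Q = 96.20 lb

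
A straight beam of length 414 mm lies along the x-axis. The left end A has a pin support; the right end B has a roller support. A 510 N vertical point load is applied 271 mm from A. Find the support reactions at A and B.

ΣM about A: B_y·414 − 510·271 = 0 → B_y = 138210/414 = 333.841 ≈ 333.8 N.
ΣF_y = 0: A_y + 333.841 − 510 = 0 → A_y = 176.2 N.
ΣF_x = 0: no horizontal applied forces, so A_x = 0.

A_x = 0, A_y = 176.2 N, B_y = 333.8 N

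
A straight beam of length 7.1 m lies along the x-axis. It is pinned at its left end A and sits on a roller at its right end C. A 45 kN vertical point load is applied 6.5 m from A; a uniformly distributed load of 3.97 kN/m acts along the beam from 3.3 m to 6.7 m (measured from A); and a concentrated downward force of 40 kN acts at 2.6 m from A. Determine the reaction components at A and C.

Resultant of the distributed load: 3.97 × 3.4 = 13.498 kN at 5 m from A.
Taking moments about A: C_y·7.1 − 45·6.5 − (3.97·3.4)·5 − 40·2.6 = 0 → C_y = 463.99/7.1 = 65.3507 ≈ 65.35 kN.
ΣF_y = 0: A_y + 65.3507 − 45 − 3.97·3.4 − 40 = 0 → A_y = 33.15 kN.
ΣF_x = 0: no horizontal applied forces, so A_x = 0.

A_x = 0, A_y = 33.15 kN, C_y = 65.35 kN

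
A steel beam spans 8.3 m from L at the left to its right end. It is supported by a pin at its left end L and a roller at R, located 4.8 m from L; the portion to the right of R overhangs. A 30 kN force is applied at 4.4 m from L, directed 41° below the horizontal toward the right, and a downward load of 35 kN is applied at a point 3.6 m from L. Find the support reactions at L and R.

Taking moments about L: R_y·4.8 − 30·sin41°·4.4 − 35·3.6 = 0 → R_y = 212.6/4.8 = 44.2917 ≈ 44.29 kN.
ΣF_y = 0: L_y + 44.2917 − 30·sin41° − 35 = 0 → L_y = 10.39 kN.
ΣF_x = 0: L_x + 30·cos41° = 0 → L_x = -22.64 kN.

L_x = -22.64 kN, L_y = 10.39 kN, R_y = 44.29 kN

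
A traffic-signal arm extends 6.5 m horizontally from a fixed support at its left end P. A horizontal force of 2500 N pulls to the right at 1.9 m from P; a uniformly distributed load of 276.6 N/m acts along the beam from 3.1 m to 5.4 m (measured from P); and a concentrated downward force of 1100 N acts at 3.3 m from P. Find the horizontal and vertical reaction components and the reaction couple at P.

P_x = -2500 N, P_y = 1736 N, M_P = 6334 N·m

Resultant of the distributed load: 276.6 × 2.3 = 636.18 N at 4.25 m from P.
ΣF_x = 0: P_x + 2500 = 0 → P_x = -2500 N.
ΣF_y = 0: P_y − 276.6·2.3 − 1100 = 0 → P_y = 1736 N.
ΣM about P: M_P − (276.6·2.3)·4.25 − 1100·3.3 = 0 → M_P = 6334 N·m.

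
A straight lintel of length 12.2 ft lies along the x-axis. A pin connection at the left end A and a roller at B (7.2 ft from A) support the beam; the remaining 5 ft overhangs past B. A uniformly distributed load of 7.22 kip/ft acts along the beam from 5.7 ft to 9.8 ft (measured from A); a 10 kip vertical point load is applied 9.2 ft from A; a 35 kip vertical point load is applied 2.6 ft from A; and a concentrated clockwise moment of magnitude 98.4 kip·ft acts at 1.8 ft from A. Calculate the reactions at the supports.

Resultant of the distributed load: 7.22 × 4.1 = 29.602 kip at 7.75 ft from A.
Taking moments about A: B_y·7.2 − (7.22·4.1)·7.75 − 10·9.2 − 35·2.6 − 98.4 = 0 → B_y = 510.8155/7.2 = 70.9466 ≈ 70.95 kip.
ΣF_y = 0: A_y + 70.9466 − 7.22·4.1 − 10 − 35 = 0 → A_y = 3.655 kip.
ΣF_x = 0: no horizontal applied forces, so A_x = 0.

A_x = 0, A_y = 3.655 kip, B_y = 70.95 kip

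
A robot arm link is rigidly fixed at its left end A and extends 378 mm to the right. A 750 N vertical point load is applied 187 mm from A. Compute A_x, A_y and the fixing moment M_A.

A_x = 0, A_y = 750.0 N, M_A = 140200 N·mm

ΣF_x = 0: A_x = 0.
ΣF_y = 0: A_y − 750 = 0 → A_y = 750.0 N.
ΣM about A: M_A − 750·187 = 0 → M_A = 140200 N·mm.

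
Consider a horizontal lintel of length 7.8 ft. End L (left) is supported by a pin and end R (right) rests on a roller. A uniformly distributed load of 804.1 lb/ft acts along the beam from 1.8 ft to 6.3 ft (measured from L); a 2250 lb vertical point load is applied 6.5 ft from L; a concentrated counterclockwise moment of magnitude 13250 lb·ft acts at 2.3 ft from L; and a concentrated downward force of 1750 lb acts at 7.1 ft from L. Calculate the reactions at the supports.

L_x = 0, L_y = 3970 lb, R_y = 3648 lb

Resultant of the distributed load: 804.1 × 4.5 = 3618.45 lb at 4.05 ft from L.
Moments about L: R_y·7.8 − (804.1·4.5)·4.05 − 2250·6.5 + 13250 − 1750·7.1 = 0 → R_y = 28454.7225/7.8 = 3648.04 ≈ 3648 lb.
ΣF_y = 0: L_y + 3648.04 − 804.1·4.5 − 2250 − 1750 = 0 → L_y = 3970 lb.
ΣF_x = 0: no horizontal applied forces, so L_x = 0.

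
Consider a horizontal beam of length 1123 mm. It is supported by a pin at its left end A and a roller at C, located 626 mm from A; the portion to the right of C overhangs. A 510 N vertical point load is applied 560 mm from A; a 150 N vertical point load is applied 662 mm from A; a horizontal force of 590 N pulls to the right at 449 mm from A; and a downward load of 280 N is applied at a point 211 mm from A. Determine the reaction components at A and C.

A_x = -590.0 N, A_y = 230.8 N, C_y = 709.2 N

ΣM about A: C_y·626 − 510·560 − 150·662 − 280·211 = 0 → C_y = 443980/626 = 709.233 ≈ 709.2 N.
ΣF_y = 0: A_y + 709.233 − 510 − 150 − 280 = 0 → A_y = 230.8 N.
ΣF_x = 0: A_x + 590 = 0 → A_x = -590.0 N.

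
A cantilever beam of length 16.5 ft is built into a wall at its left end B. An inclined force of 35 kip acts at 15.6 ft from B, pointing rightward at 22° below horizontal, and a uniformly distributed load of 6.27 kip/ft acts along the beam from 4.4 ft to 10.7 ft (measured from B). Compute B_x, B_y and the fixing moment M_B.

B_x = -32.45 kip, B_y = 52.61 kip, M_B = 502.8 kip·ft

Resultant of the distributed load: 6.27 × 6.3 = 39.501 kip at 7.55 ft from B.
ΣF_x = 0: B_x + 35·cos22° = 0 → B_x = -32.45 kip.
ΣF_y = 0: B_y − 35·sin22° − 6.27·6.3 = 0 → B_y = 52.61 kip.
ΣM about B: M_B − 35·sin22°·15.6 − (6.27·6.3)·7.55 = 0 → M_B = 502.8 kip·ft.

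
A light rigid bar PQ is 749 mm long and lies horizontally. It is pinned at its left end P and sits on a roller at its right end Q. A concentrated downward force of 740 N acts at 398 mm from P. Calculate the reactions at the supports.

ΣM about P: Q_y·749 − 740·398 = 0 → Q_y = 294520/749 = 393.218 ≈ 393.2 N.
ΣF_y = 0: P_y + 393.218 − 740 = 0 → P_y = 346.8 N.
ΣF_x = 0: no horizontal applied forces, so P_x = 0.

P_x = 0, P_y = 346.8 N, Q_y = 393.2 N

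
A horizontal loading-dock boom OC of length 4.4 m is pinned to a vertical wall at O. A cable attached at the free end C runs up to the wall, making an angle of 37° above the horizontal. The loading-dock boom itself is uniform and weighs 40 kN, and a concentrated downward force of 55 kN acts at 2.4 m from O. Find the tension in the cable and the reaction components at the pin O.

T = 83.08 kN, O_x = 66.35 kN, O_y = 45.00 kN

ΣM about O: T·sin37°·4.4 − 40·2.2 − 55·2.4 = 0 → T = 220/(4.4·0.601815) = 83.082 ≈ 83.08 kN.
ΣF_x = 0: O_x − T·cos37° = 0 → O_x = 83.082 × 0.798636 = 66.35 kN.
ΣF_y = 0: O_y + T·sin37° − 40 − 55 = 0 → O_y = 95 − 83.082 × 0.601815 = 45.00 kN.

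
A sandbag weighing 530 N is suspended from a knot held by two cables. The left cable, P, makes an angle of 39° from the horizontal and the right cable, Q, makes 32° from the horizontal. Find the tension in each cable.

ΣF_x = 0: −T_P·cos39° + T_Q·cos32° = 0 → T_Q = 0.916394·T_P.
ΣF_y = 0: T_P·sin39° + T_Q·sin32° = 530.
Substitute: T_P·(0.62932 + 0.916394·0.529919) = 530 → T_P = 475.364 ≈ 475.4 N.
Then T_Q = 0.916394 × 475.364 = 435.6 N.

T_P = 475.4 N, T_Q = 435.6 N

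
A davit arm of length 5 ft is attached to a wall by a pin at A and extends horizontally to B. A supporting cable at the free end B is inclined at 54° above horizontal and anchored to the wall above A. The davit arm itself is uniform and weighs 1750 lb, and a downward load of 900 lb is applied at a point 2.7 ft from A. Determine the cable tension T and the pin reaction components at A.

ΣM about A: T·sin54°·5 − 1750·2.5 − 900·2.7 = 0 → T = 6805/(5·0.809017) = 1682.29 ≈ 1682 lb.
ΣF_x = 0: A_x − T·cos54° = 0 → A_x = 1682.29 × 0.587785 = 988.8 lb.
ΣF_y = 0: A_y + T·sin54° − 1750 − 900 = 0 → A_y = 2650 − 1682.29 × 0.809017 = 1289 lb.

T = 1682 lb, A_x = 988.8 lb, A_y = 1289 lb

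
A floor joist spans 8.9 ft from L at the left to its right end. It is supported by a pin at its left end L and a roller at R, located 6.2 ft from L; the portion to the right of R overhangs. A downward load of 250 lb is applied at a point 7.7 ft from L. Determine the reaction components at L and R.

L_x = 0, L_y = -60.48 lb, R_y = 310.5 lb

ΣM about L: R_y·6.2 − 250·7.7 = 0 → R_y = 1925/6.2 = 310.484 ≈ 310.5 lb.
ΣF_y = 0: L_y + 310.484 − 250 = 0 → L_y = -60.48 lb.
ΣF_x = 0: no horizontal applied forces, so L_x = 0.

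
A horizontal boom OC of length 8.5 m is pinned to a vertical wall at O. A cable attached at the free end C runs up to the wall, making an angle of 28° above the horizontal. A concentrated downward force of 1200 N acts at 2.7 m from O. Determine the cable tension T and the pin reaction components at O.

T = 811.9 N, O_x = 716.9 N, O_y = 818.8 N

ΣM about O: T·sin28°·8.5 − 1200·2.7 = 0 → T = 3240/(8.5·0.469472) = 811.926 ≈ 811.9 N.
ΣF_x = 0: O_x − T·cos28° = 0 → O_x = 811.926 × 0.882948 = 716.9 N.
ΣF_y = 0: O_y + T·sin28° − 1200 = 0 → O_y = 1200 − 811.926 × 0.469472 = 818.8 N.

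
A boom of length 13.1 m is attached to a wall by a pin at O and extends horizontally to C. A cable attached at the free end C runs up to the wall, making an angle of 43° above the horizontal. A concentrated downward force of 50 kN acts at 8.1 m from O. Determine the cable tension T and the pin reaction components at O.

T = 45.33 kN, O_x = 33.15 kN, O_y = 19.08 kN

ΣM about O: T·sin43°·13.1 − 50·8.1 = 0 → T = 405/(13.1·0.681998) = 45.3316 ≈ 45.33 kN.
ΣF_x = 0: O_x − T·cos43° = 0 → O_x = 45.3316 × 0.731354 = 33.15 kN.
ΣF_y = 0: O_y + T·sin43° − 50 = 0 → O_y = 50 − 45.3316 × 0.681998 = 19.08 kN.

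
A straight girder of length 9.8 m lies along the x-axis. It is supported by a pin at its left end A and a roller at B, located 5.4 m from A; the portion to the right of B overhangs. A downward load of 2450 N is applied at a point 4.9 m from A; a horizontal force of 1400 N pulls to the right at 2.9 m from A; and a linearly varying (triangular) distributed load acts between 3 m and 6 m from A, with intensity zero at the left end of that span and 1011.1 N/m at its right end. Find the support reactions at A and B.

Resultant of the triangular load: ½ × 1011.1 × 3 = 1516.65 N, acting at 5 m from A (one-third of the span from the peak).
Moments about A: B_y·5.4 − 2450·4.9 − (½·1011.1·3)·5 = 0 → B_y = 19588.25/5.4 = 3627.45 ≈ 3627 N.
ΣF_y = 0: A_y + 3627.45 − 2450 − ½·1011.1·3 = 0 → A_y = 339.2 N.
ΣF_x = 0: A_x + 1400 = 0 → A_x = -1400 N.

A_x = -1400 N, A_y = 339.2 N, B_y = 3627 N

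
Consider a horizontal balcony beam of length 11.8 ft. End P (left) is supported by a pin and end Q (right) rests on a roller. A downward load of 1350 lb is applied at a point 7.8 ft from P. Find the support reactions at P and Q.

ΣM about P: Q_y·11.8 − 1350·7.8 = 0 → Q_y = 10530/11.8 = 892.373 ≈ 892.4 lb.
ΣF_y = 0: P_y + 892.373 − 1350 = 0 → P_y = 457.6 lb.
ΣF_x = 0: no horizontal applied forces, so P_x = 0.

P_x = 0, P_y = 457.6 lb, Q_y = 892.4 lb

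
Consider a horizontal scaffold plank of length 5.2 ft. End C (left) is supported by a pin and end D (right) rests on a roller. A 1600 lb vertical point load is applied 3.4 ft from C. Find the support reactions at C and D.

C_x = 0, C_y = 553.8 lb, D_y = 1046 lb

Taking moments about C: D_y·5.2 − 1600·3.4 = 0 → D_y = 5440/5.2 = 1046.15 ≈ 1046 lb.
ΣF_y = 0: C_y + 1046.15 − 1600 = 0 → C_y = 553.8 lb.
ΣF_x = 0: no horizontal applied forces, so C_x = 0.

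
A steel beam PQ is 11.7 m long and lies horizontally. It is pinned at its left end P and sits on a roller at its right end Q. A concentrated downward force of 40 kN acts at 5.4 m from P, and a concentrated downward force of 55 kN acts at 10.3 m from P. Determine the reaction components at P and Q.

ΣM about P: Q_y·11.7 − 40·5.4 − 55·10.3 = 0 → Q_y = 782.5/11.7 = 66.8803 ≈ 66.88 kN.
ΣF_y = 0: P_y + 66.8803 − 40 − 55 = 0 → P_y = 28.12 kN.
ΣF_x = 0: no horizontal applied forces, so P_x = 0.

P_x = 0, P_y = 28.12 kN, Q_y = 66.88 kN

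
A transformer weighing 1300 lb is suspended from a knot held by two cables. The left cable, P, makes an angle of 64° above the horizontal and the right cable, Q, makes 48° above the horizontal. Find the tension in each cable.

ΣF_x = 0: −T_P·cos64° + T_Q·cos48° = 0 → T_Q = 0.655135·T_P.
ΣF_y = 0: T_P·sin64° + T_Q·sin48° = 1300.
Substitute: T_P·(0.898794 + 0.655135·0.743145) = 1300 → T_P = 938.185 ≈ 938.2 lb.
Then T_Q = 0.655135 × 938.185 = 614.6 lb.

T_P = 938.2 lb, T_Q = 614.6 lb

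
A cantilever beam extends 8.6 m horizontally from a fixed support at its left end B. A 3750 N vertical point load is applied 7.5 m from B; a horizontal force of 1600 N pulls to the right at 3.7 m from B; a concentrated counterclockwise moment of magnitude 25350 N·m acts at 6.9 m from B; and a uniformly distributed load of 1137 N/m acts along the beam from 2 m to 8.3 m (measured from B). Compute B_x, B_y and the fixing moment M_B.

Resultant of the distributed load: 1137 × 6.3 = 7163.1 N at 5.15 m from B.
ΣF_x = 0: B_x + 1600 = 0 → B_x = -1600 N.
ΣF_y = 0: B_y − 3750 − 1137·6.3 = 0 → B_y = 10910 N.
ΣM about B: M_B − 3750·7.5 + 25350 − (1137·6.3)·5.15 = 0 → M_B = 39660 N·m.

B_x = -1600 N, B_y = 10910 N, M_B = 39660 N·m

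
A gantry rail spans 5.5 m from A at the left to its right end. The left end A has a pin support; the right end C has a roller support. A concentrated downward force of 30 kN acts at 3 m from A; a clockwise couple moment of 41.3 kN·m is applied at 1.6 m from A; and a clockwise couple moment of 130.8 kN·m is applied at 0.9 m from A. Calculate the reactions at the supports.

A_x = 0, A_y = -17.65 kN, C_y = 47.65 kN

Taking moments about A: C_y·5.5 − 30·3 − 41.3 − 130.8 = 0 → C_y = 262.1/5.5 = 47.6545 ≈ 47.65 kN.
ΣF_y = 0: A_y + 47.6545 − 30 = 0 → A_y = -17.65 kN.
ΣF_x = 0: no horizontal applied forces, so A_x = 0.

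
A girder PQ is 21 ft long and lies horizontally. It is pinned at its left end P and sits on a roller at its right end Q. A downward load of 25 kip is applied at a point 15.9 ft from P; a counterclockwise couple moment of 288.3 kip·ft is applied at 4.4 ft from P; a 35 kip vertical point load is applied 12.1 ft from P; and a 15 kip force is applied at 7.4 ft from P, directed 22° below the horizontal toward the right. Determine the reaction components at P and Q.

ΣM about P: Q_y·21 − 25·15.9 + 288.3 − 35·12.1 − 15·sin22°·7.4 = 0 → Q_y = 574.281/21 = 27.3467 ≈ 27.35 kip.
ΣF_y = 0: P_y + 27.3467 − 25 − 35 − 15·sin22° = 0 → P_y = 38.27 kip.
ΣF_x = 0: P_x + 15·cos22° = 0 → P_x = -13.91 kip.

P_x = -13.91 kip, P_y = 38.27 kip, Q_y = 27.35 kip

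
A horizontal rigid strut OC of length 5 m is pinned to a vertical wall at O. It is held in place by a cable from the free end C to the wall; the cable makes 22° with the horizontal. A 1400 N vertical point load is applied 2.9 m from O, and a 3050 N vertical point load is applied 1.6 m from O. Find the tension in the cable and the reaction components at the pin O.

T = 4773 N, O_x = 4425 N, O_y = 2662 N

ΣM about O: T·sin22°·5 − 1400·2.9 − 3050·1.6 = 0 → T = 8940/(5·0.374607) = 4773 N.
ΣF_x = 0: O_x − T·cos22° = 0 → O_x = 4773 × 0.927184 = 4425 N.
ΣF_y = 0: O_y + T·sin22° − 1400 − 3050 = 0 → O_y = 4450 − 4773 × 0.374607 = 2662 N.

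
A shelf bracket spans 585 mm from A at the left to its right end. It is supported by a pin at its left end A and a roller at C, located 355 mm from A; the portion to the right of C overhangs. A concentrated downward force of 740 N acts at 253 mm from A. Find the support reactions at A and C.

ΣM about A: C_y·355 − 740·253 = 0 → C_y = 187220/355 = 527.38 ≈ 527.4 N.
ΣF_y = 0: A_y + 527.38 − 740 = 0 → A_y = 212.6 N.
ΣF_x = 0: no horizontal applied forces, so A_x = 0.

A_x = 0, A_y = 212.6 N, C_y = 527.4 N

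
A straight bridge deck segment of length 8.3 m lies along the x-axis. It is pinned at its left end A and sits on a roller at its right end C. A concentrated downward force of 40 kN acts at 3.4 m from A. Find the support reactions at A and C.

ΣM about A: C_y·8.3 − 40·3.4 = 0 → C_y = 136/8.3 = 16.3855 ≈ 16.39 kN.
ΣF_y = 0: A_y + 16.3855 − 40 = 0 → A_y = 23.61 kN.
ΣF_x = 0: no horizontal applied forces, so A_x = 0.

A_x = 0, A_y = 23.61 kN, C_y = 16.39 kN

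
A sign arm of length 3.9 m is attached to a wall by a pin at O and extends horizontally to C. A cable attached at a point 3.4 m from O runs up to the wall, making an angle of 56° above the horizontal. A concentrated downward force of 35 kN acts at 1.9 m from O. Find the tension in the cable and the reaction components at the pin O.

T = 23.59 kN, O_x = 13.19 kN, O_y = 15.44 kN

ΣM about O: T·sin56°·3.4 − 35·1.9 = 0 → T = 66.5/(3.4·0.829038) = 23.5922 ≈ 23.59 kN.
ΣF_x = 0: O_x − T·cos56° = 0 → O_x = 23.5922 × 0.559193 = 13.19 kN.
ΣF_y = 0: O_y + T·sin56° − 35 = 0 → O_y = 35 − 23.5922 × 0.829038 = 15.44 kN.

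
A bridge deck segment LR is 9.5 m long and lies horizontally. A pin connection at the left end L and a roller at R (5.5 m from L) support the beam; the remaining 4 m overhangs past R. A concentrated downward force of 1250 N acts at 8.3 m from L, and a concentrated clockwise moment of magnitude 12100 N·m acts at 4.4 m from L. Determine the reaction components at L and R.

Moments about L: R_y·5.5 − 1250·8.3 − 12100 = 0 → R_y = 22475/5.5 = 4086.36 ≈ 4086 N.
ΣF_y = 0: L_y + 4086.36 − 1250 = 0 → L_y = -2836 N.
ΣF_x = 0: no horizontal applied forces, so L_x = 0.

L_x = 0, L_y = -2836 N, R_y = 4086 N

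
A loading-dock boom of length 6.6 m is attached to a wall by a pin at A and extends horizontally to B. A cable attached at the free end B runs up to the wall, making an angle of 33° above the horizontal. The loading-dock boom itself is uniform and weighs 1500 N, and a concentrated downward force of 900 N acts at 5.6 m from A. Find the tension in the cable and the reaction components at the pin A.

T = 2779 N, A_x = 2331 N, A_y = 886.4 N

ΣM about A: T·sin33°·6.6 − 1500·3.3 − 900·5.6 = 0 → T = 9990/(6.6·0.544639) = 2779.16 ≈ 2779 N.
ΣF_x = 0: A_x − T·cos33° = 0 → A_x = 2779.16 × 0.838671 = 2331 N.
ΣF_y = 0: A_y + T·sin33° − 1500 − 900 = 0 → A_y = 2400 − 2779.16 × 0.544639 = 886.4 N.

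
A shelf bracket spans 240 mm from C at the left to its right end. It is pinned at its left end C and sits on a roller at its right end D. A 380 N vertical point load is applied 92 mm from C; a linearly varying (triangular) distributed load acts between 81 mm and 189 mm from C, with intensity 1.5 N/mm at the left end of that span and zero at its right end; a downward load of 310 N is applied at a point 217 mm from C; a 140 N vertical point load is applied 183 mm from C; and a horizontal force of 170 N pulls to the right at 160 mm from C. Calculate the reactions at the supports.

Resultant of the triangular load: ½ × 1.5 × 108 = 81 N, acting at 117 mm from C (one-third of the span from the peak).
Moments about C: D_y·240 − 380·92 − (½·1.5·108)·117 − 310·217 − 140·183 = 0 → D_y = 137327/240 = 572.196 ≈ 572.2 N.
ΣF_y = 0: C_y + 572.196 − 380 − ½·1.5·108 − 310 − 140 = 0 → C_y = 338.8 N.
ΣF_x = 0: C_x + 170 = 0 → C_x = -170.0 N.

C_x = -170.0 N, C_y = 338.8 N, D_y = 572.2 N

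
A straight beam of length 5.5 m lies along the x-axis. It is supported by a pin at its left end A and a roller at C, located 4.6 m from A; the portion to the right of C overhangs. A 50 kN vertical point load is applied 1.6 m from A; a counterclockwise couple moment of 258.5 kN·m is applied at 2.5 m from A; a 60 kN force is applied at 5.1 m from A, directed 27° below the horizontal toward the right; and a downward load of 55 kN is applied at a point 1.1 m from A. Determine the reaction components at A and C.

A_x = -53.46 kN, A_y = 127.7 kN, C_y = 4.548 kN

Taking moments about A: C_y·4.6 − 50·1.6 + 258.5 − 60·sin27°·5.1 − 55·1.1 = 0 → C_y = 20.9211/4.6 = 4.54807 ≈ 4.548 kN.
ΣF_y = 0: A_y + 4.54807 − 50 − 60·sin27° − 55 = 0 → A_y = 127.7 kN.
ΣF_x = 0: A_x + 60·cos27° = 0 → A_x = -53.46 kN.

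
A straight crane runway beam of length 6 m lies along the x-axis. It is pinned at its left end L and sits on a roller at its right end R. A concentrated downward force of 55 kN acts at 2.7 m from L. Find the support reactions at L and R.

L_x = 0, L_y = 30.25 kN, R_y = 24.75 kN

Moments about L: R_y·6 − 55·2.7 = 0 → R_y = 148.5/6 = 24.75 kN.
ΣF_y = 0: L_y + 24.75 − 55 = 0 → L_y = 30.25 kN.
ΣF_x = 0: no horizontal applied forces, so L_x = 0.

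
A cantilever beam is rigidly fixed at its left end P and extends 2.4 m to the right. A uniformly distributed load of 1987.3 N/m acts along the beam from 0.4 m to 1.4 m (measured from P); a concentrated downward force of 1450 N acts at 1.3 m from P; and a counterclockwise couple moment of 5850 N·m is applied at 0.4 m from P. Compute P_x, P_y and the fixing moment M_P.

P_x = 0, P_y = 3437 N, M_P = -2176 N·m

Resultant of the distributed load: 1987.3 × 1 = 1987.3 N at 0.9 m from P.
ΣF_x = 0: P_x = 0.
ΣF_y = 0: P_y − 1987.3·1 − 1450 = 0 → P_y = 3437 N.
ΣM about P: M_P − (1987.3·1)·0.9 − 1450·1.3 + 5850 = 0 → M_P = -2176 N·m.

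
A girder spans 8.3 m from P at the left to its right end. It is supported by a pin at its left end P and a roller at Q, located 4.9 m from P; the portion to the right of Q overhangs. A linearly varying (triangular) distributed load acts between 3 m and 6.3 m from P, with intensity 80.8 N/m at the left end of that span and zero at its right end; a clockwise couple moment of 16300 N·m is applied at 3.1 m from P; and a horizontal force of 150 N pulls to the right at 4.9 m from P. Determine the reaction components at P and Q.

Resultant of the triangular load: ½ × 80.8 × 3.3 = 133.32 N, acting at 4.1 m from P (one-third of the span from the peak).
Taking moments about P: Q_y·4.9 − (½·80.8·3.3)·4.1 − 16300 = 0 → Q_y = 16846.612/4.9 = 3438.08 ≈ 3438 N.
ΣF_y = 0: P_y + 3438.08 − ½·80.8·3.3 = 0 → P_y = -3305 N.
ΣF_x = 0: P_x + 150 = 0 → P_x = -150.0 N.

P_x = -150.0 N, P_y = -3305 N, Q_y = 3438 N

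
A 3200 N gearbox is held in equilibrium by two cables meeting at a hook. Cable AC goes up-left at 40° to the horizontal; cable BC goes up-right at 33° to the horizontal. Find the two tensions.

T_AC = 2806 N, T_BC = 2563 N

ΣF_x = 0: −T_AC·cos40° + T_BC·cos33° = 0 → T_BC = 0.913403·T_AC.
ΣF_y = 0: T_AC·sin40° + T_BC·sin33° = 3200.
Substitute: T_AC·(0.642788 + 0.913403·0.544639) = 3200 → T_AC = 2806.37 ≈ 2806 N.
Then T_BC = 0.913403 × 2806.37 = 2563 N.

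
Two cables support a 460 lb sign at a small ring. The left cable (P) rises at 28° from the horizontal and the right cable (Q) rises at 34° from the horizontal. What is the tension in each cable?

ΣF_x = 0: −T_P·cos28° + T_Q·cos34° = 0 → T_Q = 1.06503·T_P.
ΣF_y = 0: T_P·sin28° + T_Q·sin34° = 460.
Substitute: T_P·(0.469472 + 1.06503·0.559193) = 460 → T_P = 431.913 ≈ 431.9 lb.
Then T_Q = 1.06503 × 431.913 = 460.0 lb.

T_P = 431.9 lb, T_Q = 460.0 lb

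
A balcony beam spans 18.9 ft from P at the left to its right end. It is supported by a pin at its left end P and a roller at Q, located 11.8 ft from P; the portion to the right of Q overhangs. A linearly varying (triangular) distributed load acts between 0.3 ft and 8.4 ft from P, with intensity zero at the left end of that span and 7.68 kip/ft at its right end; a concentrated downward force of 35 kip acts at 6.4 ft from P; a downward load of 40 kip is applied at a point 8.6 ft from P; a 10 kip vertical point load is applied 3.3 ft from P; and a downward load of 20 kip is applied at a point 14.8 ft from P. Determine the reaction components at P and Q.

P_x = 0, P_y = 45.06 kip, Q_y = 91.04 kip

Resultant of the triangular load: ½ × 7.68 × 8.1 = 31.104 kip, acting at 5.7 ft from P (one-third of the span from the peak).
Moments about P: Q_y·11.8 − (½·7.68·8.1)·5.7 − 35·6.4 − 40·8.6 − 10·3.3 − 20·14.8 = 0 → Q_y = 1074.2928/11.8 = 91.0418 ≈ 91.04 kip.
ΣF_y = 0: P_y + 91.0418 − ½·7.68·8.1 − 35 − 40 − 10 − 20 = 0 → P_y = 45.06 kip.
ΣF_x = 0: no horizontal applied forces, so P_x = 0.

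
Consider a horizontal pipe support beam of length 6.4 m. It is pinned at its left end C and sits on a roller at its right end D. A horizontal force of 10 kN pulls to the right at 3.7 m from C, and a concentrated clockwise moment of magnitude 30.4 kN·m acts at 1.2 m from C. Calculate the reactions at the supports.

Taking moments about C: D_y·6.4 − 30.4 = 0 → D_y = 30.4/6.4 = 4.750 kN.
ΣF_y = 0: C_y + 4.75  = 0 → C_y = -4.750 kN.
ΣF_x = 0: C_x + 10 = 0 → C_x = -10.00 kN.

C_x = -10.00 kN, C_y = -4.750 kN, D_y = 4.750 kN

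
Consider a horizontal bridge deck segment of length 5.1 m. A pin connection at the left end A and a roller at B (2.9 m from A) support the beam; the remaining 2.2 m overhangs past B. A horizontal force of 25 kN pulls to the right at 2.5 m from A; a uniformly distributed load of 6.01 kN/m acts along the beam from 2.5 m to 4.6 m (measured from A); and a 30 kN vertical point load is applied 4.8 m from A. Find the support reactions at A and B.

Resultant of the distributed load: 6.01 × 2.1 = 12.621 kN at 3.55 m from A.
Taking moments about A: B_y·2.9 − (6.01·2.1)·3.55 − 30·4.8 = 0 → B_y = 188.80455/2.9 = 65.105 ≈ 65.11 kN.
ΣF_y = 0: A_y + 65.105 − 6.01·2.1 − 30 = 0 → A_y = -22.48 kN.
ΣF_x = 0: A_x + 25 = 0 → A_x = -25.00 kN.

A_x = -25.00 kN, A_y = -22.48 kN, B_y = 65.11 kN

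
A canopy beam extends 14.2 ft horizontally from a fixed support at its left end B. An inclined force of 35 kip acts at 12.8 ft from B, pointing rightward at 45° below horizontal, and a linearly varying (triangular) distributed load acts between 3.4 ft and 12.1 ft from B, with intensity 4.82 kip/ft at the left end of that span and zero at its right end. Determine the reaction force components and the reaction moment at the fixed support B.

Resultant of the triangular load: ½ × 4.82 × 8.7 = 20.967 kip, acting at 6.3 ft from B (one-third of the span from the peak).
ΣF_x = 0: B_x + 35·cos45° = 0 → B_x = -24.75 kip.
ΣF_y = 0: B_y − 35·sin45° − ½·4.82·8.7 = 0 → B_y = 45.72 kip.
ΣM about B: M_B − 35·sin45°·12.8 − (½·4.82·8.7)·6.3 = 0 → M_B = 448.9 kip·ft.

B_x = -24.75 kip, B_y = 45.72 kip, M_B = 448.9 kip·ft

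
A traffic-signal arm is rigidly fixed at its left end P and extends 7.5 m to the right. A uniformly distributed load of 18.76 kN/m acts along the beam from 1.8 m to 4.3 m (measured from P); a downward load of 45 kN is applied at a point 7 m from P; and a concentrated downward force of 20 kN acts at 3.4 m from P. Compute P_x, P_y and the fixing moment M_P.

P_x = 0, P_y = 111.9 kN, M_P = 526.0 kN·m

Resultant of the distributed load: 18.76 × 2.5 = 46.9 kN at 3.05 m from P.
ΣF_x = 0: P_x = 0.
ΣF_y = 0: P_y − 18.76·2.5 − 45 − 20 = 0 → P_y = 111.9 kN.
ΣM about P: M_P − (18.76·2.5)·3.05 − 45·7 − 20·3.4 = 0 → M_P = 526.0 kN·m.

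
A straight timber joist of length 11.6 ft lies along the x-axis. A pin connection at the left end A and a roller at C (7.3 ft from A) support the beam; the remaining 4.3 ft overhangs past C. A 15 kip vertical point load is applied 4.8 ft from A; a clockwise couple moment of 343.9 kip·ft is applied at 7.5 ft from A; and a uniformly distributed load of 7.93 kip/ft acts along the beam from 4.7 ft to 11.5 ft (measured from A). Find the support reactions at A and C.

A_x = 0, A_y = -47.88 kip, C_y = 116.8 kip

Resultant of the distributed load: 7.93 × 6.8 = 53.924 kip at 8.1 ft from A.
Moments about A: C_y·7.3 − 15·4.8 − 343.9 − (7.93·6.8)·8.1 = 0 → C_y = 852.6844/7.3 = 116.806 ≈ 116.8 kip.
ΣF_y = 0: A_y + 116.806 − 15 − 7.93·6.8 = 0 → A_y = -47.88 kip.
ΣF_x = 0: no horizontal applied forces, so A_x = 0.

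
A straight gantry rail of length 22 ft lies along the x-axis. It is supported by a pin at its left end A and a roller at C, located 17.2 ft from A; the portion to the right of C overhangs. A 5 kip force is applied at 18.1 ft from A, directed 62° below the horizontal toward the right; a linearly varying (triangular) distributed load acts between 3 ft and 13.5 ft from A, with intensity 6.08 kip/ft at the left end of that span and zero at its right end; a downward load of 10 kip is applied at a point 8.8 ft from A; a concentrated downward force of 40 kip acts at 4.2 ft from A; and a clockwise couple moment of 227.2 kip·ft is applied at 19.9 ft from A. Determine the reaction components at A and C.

A_x = -2.347 kip, A_y = 41.53 kip, C_y = 44.80 kip

Resultant of the triangular load: ½ × 6.08 × 10.5 = 31.92 kip, acting at 6.5 ft from A (one-third of the span from the peak).
ΣM about A: C_y·17.2 − 5·sin62°·18.1 − (½·6.08·10.5)·6.5 − 10·8.8 − 40·4.2 − 227.2 = 0 → C_y = 770.587/17.2 = 44.8016 ≈ 44.80 kip.
ΣF_y = 0: A_y + 44.8016 − 5·sin62° − ½·6.08·10.5 − 10 − 40 = 0 → A_y = 41.53 kip.
ΣF_x = 0: A_x + 5·cos62° = 0 → A_x = -2.347 kip.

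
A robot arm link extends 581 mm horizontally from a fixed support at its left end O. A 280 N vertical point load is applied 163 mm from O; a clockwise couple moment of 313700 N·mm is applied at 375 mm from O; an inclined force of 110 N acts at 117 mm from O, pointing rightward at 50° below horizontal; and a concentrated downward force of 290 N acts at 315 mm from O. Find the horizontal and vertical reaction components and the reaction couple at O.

O_x = -70.71 N, O_y = 654.3 N, M_O = 460500 N·mm

ΣF_x = 0: O_x + 110·cos50° = 0 → O_x = -70.71 N.
ΣF_y = 0: O_y − 280 − 110·sin50° − 290 = 0 → O_y = 654.3 N.
ΣM about O: M_O − 280·163 − 313700 − 110·sin50°·117 − 290·315 = 0 → M_O = 460500 N·mm.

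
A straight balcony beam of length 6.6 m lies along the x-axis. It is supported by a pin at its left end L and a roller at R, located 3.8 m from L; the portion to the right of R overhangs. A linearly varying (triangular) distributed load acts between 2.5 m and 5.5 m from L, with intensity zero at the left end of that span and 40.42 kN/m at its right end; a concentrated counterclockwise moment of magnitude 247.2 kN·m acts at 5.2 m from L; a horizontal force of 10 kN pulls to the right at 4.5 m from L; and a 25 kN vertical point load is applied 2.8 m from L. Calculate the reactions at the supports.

L_x = -10.00 kN, L_y = 60.46 kN, R_y = 25.17 kN

Resultant of the triangular load: ½ × 40.42 × 3 = 60.63 kN, acting at 4.5 m from L (one-third of the span from the peak).
ΣM about L: R_y·3.8 − (½·40.42·3)·4.5 + 247.2 − 25·2.8 = 0 → R_y = 95.635/3.8 = 25.1671 ≈ 25.17 kN.
ΣF_y = 0: L_y + 25.1671 − ½·40.42·3 − 25 = 0 → L_y = 60.46 kN.
ΣF_x = 0: L_x + 10 = 0 → L_x = -10.00 kN.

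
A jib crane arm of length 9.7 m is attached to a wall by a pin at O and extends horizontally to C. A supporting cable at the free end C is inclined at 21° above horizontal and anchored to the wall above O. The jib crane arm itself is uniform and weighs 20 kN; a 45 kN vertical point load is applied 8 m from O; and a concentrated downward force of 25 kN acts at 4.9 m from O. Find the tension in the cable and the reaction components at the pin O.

ΣM about O: T·sin21°·9.7 − 20·4.85 − 45·8 − 25·4.9 = 0 → T = 579.5/(9.7·0.358368) = 166.706 ≈ 166.7 kN.
ΣF_x = 0: O_x − T·cos21° = 0 → O_x = 166.706 × 0.93358 = 155.6 kN.
ΣF_y = 0: O_y + T·sin21° − 20 − 45 − 25 = 0 → O_y = 90 − 166.706 × 0.358368 = 30.26 kN.

T = 166.7 kN, O_x = 155.6 kN, O_y = 30.26 kN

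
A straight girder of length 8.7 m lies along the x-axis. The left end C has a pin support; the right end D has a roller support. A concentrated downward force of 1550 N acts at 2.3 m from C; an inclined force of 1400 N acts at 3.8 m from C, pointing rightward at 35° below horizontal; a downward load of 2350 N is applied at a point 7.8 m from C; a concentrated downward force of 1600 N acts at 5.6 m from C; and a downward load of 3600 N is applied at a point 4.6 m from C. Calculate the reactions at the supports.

C_x = -1147 N, C_y = 4102 N, D_y = 5801 N

ΣM about C: D_y·8.7 − 1550·2.3 − 1400·sin35°·3.8 − 2350·7.8 − 1600·5.6 − 3600·4.6 = 0 → D_y = 50466.4/8.7 = 5800.74 ≈ 5801 N.
ΣF_y = 0: C_y + 5800.74 − 1550 − 1400·sin35° − 2350 − 1600 − 3600 = 0 → C_y = 4102 N.
ΣF_x = 0: C_x + 1400·cos35° = 0 → C_x = -1147 N.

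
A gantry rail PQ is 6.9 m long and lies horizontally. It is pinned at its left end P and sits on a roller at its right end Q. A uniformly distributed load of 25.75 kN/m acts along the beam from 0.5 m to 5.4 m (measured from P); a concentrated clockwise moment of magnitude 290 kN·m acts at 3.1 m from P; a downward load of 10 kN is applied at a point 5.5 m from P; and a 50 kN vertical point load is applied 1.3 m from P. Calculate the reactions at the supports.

Resultant of the distributed load: 25.75 × 4.9 = 126.175 kN at 2.95 m from P.
Moments about P: Q_y·6.9 − (25.75·4.9)·2.95 − 290 − 10·5.5 − 50·1.3 = 0 → Q_y = 782.21625/6.9 = 113.365 ≈ 113.4 kN.
ΣF_y = 0: P_y + 113.365 − 25.75·4.9 − 10 − 50 = 0 → P_y = 72.81 kN.
ΣF_x = 0: no horizontal applied forces, so P_x = 0.

P_x = 0, P_y = 72.81 kN, Q_y = 113.4 kN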